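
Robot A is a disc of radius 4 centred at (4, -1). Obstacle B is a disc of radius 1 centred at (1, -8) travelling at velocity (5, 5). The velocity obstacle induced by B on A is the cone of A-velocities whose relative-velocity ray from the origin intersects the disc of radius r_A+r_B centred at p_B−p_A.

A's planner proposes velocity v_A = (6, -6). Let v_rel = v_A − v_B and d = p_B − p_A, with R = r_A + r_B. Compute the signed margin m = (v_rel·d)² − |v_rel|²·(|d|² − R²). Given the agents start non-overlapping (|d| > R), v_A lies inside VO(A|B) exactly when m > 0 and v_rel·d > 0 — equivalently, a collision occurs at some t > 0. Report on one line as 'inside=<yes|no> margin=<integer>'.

d = (-3, -7),  |d|² = 58;  R = 4+1 = 5,  c = 58−5² = 33
v_rel = (1, -11),  |v_rel|² = 122;  v_rel·d = (1)·(-3) + (-11)·(-7) = 74
122·t² − 148·t + 33 = 0  ⇒  m = 74² − 122·33 = 1450
m = 1450 > 0,  v_rel·d = 74 > 0  ⇒  inside

inside=yes margin=1450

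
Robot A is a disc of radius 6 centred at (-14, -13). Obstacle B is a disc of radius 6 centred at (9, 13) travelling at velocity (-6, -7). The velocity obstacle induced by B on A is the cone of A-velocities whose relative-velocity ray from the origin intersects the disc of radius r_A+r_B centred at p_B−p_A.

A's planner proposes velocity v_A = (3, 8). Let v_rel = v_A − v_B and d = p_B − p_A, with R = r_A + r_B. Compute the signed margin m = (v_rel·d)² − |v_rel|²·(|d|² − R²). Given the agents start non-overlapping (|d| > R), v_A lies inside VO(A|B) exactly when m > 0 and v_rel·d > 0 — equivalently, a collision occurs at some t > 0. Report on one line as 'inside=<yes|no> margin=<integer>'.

d = (23, 26),  |d|² = 1205;  R = 6+6 = 12,  c = 1205−12² = 1061
v_rel = (9, 15),  |v_rel|² = 306;  v_rel·d = (9)·(23) + (15)·(26) = 597
306·t² − 1194·t + 1061 = 0  ⇒  m = 597² − 306·1061 = 31743
m = 31743 > 0,  v_rel·d = 597 > 0  ⇒  inside

inside=yes margin=31743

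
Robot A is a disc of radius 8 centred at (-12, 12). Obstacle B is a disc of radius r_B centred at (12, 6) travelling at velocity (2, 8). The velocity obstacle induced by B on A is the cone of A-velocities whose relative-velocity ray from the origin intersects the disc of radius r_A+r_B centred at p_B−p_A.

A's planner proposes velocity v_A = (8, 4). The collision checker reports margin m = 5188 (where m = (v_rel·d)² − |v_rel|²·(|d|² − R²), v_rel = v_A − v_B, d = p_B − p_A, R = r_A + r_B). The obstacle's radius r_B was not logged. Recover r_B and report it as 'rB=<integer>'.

m = 5188
d = (24, -6);  v_rel = (6, -4),  |v_rel|² = 52
v_rel×d = (6)·(-6) − (-4)·(24) = 60
since m = R²·52 − 60²:  R² = (3600 + 5188) / 52 = 169
R = √169 = 13  ⇒  r_B = 13 − 8 = 5

rB=5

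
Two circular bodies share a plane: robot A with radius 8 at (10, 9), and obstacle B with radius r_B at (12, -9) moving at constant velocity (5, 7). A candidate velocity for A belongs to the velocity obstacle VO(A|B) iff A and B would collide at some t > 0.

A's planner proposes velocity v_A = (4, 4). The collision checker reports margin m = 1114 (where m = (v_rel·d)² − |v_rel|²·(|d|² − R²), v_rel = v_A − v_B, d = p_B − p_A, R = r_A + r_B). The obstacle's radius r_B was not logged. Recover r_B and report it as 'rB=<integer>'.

m = 1114
d = (2, -18);  v_rel = (-1, -3),  |v_rel|² = 10
v_rel×d = (-1)·(-18) − (-3)·(2) = 24
since m = R²·10 − 24²:  R² = (576 + 1114) / 10 = 169
R = √169 = 13  ⇒  r_B = 13 − 8 = 5

rB=5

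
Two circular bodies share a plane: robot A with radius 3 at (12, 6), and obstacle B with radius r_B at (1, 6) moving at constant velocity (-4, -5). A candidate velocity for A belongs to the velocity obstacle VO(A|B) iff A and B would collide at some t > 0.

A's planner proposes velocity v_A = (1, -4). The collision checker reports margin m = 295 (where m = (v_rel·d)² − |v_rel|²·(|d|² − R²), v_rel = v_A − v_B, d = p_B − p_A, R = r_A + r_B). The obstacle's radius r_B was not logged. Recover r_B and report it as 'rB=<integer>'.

m = 295
d = (-11, 0);  v_rel = (5, 1),  |v_rel|² = 26
v_rel×d = (5)·(0) − (1)·(-11) = 11
since m = R²·26 − 11²:  R² = (121 + 295) / 26 = 16
R = √16 = 4  ⇒  r_B = 4 − 3 = 1

rB=1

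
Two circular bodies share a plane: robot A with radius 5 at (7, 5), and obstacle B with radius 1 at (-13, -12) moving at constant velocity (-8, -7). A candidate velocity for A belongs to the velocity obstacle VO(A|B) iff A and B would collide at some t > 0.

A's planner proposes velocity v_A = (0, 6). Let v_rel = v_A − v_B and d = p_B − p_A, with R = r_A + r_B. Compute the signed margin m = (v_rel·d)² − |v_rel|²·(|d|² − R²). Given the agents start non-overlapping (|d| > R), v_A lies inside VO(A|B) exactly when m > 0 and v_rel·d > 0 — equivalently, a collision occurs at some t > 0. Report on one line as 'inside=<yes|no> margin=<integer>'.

d = (-20, -17),  |d|² = 689;  R = 5+1 = 6,  c = 689−6² = 653
v_rel = (8, 13),  |v_rel|² = 233;  v_rel·d = (8)·(-20) + (13)·(-17) = -381
233·t² + 762·t + 653 = 0  ⇒  m = (-381)² − 233·653 = -6988
m = -6988 < 0,  v_rel·d = -381 < 0  ⇒  outside

inside=no margin=-6988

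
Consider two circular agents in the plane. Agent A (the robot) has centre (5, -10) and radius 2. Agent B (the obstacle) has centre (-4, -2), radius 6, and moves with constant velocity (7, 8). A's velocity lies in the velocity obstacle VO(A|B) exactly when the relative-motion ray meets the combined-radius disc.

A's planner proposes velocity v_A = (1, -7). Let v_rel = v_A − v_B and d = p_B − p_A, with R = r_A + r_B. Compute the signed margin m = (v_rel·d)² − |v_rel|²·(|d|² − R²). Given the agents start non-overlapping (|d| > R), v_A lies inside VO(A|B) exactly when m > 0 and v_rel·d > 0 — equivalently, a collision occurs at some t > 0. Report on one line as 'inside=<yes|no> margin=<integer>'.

d = (-9, 8),  |d|² = 145;  R = 2+6 = 8,  c = 145−8² = 81
v_rel = (-6, -15),  |v_rel|² = 261;  v_rel·d = (-6)·(-9) + (-15)·(8) = -66
261·t² + 132·t + 81 = 0  ⇒  m = (-66)² − 261·81 = -16785
m = -16785 < 0,  v_rel·d = -66 < 0  ⇒  outside

inside=no margin=-16785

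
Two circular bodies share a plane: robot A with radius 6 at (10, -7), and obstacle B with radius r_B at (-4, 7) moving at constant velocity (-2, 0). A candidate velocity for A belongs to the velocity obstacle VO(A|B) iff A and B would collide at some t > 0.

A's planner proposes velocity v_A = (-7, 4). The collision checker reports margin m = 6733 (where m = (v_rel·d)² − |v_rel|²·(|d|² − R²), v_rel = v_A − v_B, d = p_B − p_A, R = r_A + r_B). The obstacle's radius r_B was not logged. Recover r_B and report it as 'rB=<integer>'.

m = 6733
d = (-14, 14);  v_rel = (-5, 4),  |v_rel|² = 41
v_rel×d = (-5)·(14) − (4)·(-14) = -14
since m = R²·41 − (-14)²:  R² = (196 + 6733) / 41 = 169
R = √169 = 13  ⇒  r_B = 13 − 6 = 7

rB=7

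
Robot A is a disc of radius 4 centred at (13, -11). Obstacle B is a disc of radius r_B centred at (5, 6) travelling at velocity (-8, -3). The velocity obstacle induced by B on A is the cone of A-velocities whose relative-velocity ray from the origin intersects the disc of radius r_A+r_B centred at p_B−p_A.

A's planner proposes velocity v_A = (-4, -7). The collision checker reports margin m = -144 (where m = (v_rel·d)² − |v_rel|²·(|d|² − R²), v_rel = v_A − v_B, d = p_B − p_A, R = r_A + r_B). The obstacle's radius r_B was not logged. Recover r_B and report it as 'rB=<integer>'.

m = -144
d = (-8, 17);  v_rel = (4, -4),  |v_rel|² = 32
v_rel×d = (4)·(17) − (-4)·(-8) = 36
since m = R²·32 − 36²:  R² = (1296 + -144) / 32 = 36
R = √36 = 6  ⇒  r_B = 6 − 4 = 2

rB=2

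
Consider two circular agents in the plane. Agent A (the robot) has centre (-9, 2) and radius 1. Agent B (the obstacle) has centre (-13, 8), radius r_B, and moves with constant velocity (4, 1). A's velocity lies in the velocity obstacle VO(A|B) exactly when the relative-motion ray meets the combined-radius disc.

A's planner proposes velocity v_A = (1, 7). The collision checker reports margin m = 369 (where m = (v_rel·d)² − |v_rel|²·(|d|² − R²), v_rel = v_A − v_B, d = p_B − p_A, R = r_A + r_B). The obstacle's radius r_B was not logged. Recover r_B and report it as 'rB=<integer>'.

m = 369
d = (-4, 6);  v_rel = (-3, 6),  |v_rel|² = 45
v_rel×d = (-3)·(6) − (6)·(-4) = 6
since m = R²·45 − 6²:  R² = (36 + 369) / 45 = 9
R = √9 = 3  ⇒  r_B = 3 − 1 = 2

rB=2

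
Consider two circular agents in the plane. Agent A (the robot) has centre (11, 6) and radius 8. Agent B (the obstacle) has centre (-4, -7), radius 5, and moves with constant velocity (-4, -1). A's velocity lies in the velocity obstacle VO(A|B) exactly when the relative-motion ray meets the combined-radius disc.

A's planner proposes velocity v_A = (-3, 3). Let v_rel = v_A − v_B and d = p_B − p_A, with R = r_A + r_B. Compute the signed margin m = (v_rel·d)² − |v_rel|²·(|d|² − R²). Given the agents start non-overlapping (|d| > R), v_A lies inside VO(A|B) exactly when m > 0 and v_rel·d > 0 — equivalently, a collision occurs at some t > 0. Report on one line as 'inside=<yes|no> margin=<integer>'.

d = (-15, -13),  |d|² = 394;  R = 8+5 = 13,  c = 394−13² = 225
v_rel = (1, 4),  |v_rel|² = 17;  v_rel·d = (1)·(-15) + (4)·(-13) = -67
17·t² + 134·t + 225 = 0  ⇒  m = (-67)² − 17·225 = 664
m = 664 > 0,  v_rel·d = -67 < 0  ⇒  outside

inside=no margin=664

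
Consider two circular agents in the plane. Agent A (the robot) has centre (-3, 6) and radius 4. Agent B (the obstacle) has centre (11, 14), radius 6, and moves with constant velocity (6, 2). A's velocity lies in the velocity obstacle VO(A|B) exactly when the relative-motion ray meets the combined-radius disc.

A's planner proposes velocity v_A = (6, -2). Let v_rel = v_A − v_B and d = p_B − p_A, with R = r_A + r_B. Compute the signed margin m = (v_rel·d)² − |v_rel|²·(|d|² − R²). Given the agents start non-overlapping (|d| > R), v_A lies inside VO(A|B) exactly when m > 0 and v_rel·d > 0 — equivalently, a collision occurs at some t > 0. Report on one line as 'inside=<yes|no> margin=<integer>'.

d = (14, 8),  |d|² = 260;  R = 4+6 = 10,  c = 260−10² = 160
v_rel = (0, -4),  |v_rel|² = 16;  v_rel·d = (0)·(14) + (-4)·(8) = -32
16·t² + 64·t + 160 = 0  ⇒  m = (-32)² − 16·160 = -1536
m = -1536 < 0,  v_rel·d = -32 < 0  ⇒  outside

inside=no margin=-1536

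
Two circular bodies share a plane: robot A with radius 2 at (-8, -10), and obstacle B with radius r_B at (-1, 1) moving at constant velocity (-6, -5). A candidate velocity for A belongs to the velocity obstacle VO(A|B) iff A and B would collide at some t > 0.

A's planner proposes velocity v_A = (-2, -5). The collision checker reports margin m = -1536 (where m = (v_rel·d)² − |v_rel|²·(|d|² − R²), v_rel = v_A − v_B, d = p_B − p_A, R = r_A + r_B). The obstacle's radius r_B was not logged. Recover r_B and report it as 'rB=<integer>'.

m = -1536
d = (7, 11);  v_rel = (4, 0),  |v_rel|² = 16
v_rel×d = (4)·(11) − (0)·(7) = 44
since m = R²·16 − 44²:  R² = (1936 + -1536) / 16 = 25
R = √25 = 5  ⇒  r_B = 5 − 2 = 3

rB=3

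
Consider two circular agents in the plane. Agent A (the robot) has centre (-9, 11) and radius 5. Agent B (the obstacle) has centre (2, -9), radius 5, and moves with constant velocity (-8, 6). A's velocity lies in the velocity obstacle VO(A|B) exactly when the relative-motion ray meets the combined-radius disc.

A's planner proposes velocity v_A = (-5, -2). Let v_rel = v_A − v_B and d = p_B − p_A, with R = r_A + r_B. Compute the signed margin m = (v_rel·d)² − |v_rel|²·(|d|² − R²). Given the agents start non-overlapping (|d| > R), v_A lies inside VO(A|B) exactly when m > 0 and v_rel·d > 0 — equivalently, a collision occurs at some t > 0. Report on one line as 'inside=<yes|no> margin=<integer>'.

d = (11, -20),  |d|² = 521;  R = 5+5 = 10,  c = 521−10² = 421
v_rel = (3, -8),  |v_rel|² = 73;  v_rel·d = (3)·(11) + (-8)·(-20) = 193
73·t² − 386·t + 421 = 0  ⇒  m = 193² − 73·421 = 6516
m = 6516 > 0,  v_rel·d = 193 > 0  ⇒  inside

inside=yes margin=6516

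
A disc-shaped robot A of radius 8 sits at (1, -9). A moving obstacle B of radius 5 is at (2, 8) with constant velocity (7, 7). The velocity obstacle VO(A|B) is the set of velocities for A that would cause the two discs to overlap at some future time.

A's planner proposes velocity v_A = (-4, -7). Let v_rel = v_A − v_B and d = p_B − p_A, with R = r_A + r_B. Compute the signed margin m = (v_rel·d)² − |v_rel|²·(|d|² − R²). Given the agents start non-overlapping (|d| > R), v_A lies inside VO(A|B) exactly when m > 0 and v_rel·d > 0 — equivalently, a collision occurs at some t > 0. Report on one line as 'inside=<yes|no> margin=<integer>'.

d = (1, 17),  |d|² = 290;  R = 8+5 = 13,  c = 290−13² = 121
v_rel = (-11, -14),  |v_rel|² = 317;  v_rel·d = (-11)·(1) + (-14)·(17) = -249
317·t² + 498·t + 121 = 0  ⇒  m = (-249)² − 317·121 = 23644
m = 23644 > 0,  v_rel·d = -249 < 0  ⇒  outside

inside=no margin=23644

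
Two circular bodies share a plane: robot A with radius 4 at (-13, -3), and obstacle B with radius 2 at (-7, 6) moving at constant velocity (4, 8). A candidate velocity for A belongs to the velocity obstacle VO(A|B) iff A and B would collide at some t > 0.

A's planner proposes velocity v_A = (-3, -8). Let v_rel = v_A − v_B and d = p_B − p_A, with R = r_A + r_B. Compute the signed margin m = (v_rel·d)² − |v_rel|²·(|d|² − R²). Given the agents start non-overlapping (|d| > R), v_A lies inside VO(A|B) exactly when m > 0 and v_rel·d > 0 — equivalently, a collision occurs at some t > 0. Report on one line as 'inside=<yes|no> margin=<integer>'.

d = (6, 9),  |d|² = 117;  R = 4+2 = 6,  c = 117−6² = 81
v_rel = (-7, -16),  |v_rel|² = 305;  v_rel·d = (-7)·(6) + (-16)·(9) = -186
305·t² + 372·t + 81 = 0  ⇒  m = (-186)² − 305·81 = 9891
m = 9891 > 0,  v_rel·d = -186 < 0  ⇒  outside

inside=no margin=9891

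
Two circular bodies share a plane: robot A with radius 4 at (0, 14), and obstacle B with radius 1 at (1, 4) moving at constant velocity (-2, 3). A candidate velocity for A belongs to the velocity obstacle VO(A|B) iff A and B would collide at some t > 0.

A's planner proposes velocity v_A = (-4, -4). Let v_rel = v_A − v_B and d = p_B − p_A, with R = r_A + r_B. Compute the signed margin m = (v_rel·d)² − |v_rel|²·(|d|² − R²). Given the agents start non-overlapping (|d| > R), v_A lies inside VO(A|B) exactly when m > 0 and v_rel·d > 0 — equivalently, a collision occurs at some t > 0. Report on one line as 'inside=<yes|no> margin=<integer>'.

d = (1, -10),  |d|² = 101;  R = 4+1 = 5,  c = 101−5² = 76
v_rel = (-2, -7),  |v_rel|² = 53;  v_rel·d = (-2)·(1) + (-7)·(-10) = 68
53·t² − 136·t + 76 = 0  ⇒  m = 68² − 53·76 = 596
m = 596 > 0,  v_rel·d = 68 > 0  ⇒  inside

inside=yes margin=596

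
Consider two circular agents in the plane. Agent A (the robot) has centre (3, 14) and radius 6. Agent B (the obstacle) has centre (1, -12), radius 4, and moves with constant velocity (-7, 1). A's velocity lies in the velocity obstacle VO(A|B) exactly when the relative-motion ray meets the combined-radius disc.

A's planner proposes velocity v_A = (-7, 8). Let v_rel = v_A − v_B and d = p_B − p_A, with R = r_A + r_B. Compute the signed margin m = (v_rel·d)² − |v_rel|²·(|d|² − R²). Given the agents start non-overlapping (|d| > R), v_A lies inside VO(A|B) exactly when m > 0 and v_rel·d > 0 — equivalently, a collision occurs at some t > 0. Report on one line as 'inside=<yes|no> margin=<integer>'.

d = (-2, -26),  |d|² = 680;  R = 6+4 = 10,  c = 680−10² = 580
v_rel = (0, 7),  |v_rel|² = 49;  v_rel·d = (0)·(-2) + (7)·(-26) = -182
49·t² + 364·t + 580 = 0  ⇒  m = (-182)² − 49·580 = 4704
m = 4704 > 0,  v_rel·d = -182 < 0  ⇒  outside

inside=no margin=4704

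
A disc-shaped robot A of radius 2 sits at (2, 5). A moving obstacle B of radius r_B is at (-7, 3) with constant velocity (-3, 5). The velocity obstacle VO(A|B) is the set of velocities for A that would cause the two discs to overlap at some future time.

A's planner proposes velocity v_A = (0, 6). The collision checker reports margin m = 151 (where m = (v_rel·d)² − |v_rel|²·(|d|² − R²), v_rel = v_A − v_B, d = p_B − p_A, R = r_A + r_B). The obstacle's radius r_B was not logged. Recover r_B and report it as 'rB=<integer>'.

m = 151
d = (-9, -2);  v_rel = (3, 1),  |v_rel|² = 10
v_rel×d = (3)·(-2) − (1)·(-9) = 3
since m = R²·10 − 3²:  R² = (9 + 151) / 10 = 16
R = √16 = 4  ⇒  r_B = 4 − 2 = 2

rB=2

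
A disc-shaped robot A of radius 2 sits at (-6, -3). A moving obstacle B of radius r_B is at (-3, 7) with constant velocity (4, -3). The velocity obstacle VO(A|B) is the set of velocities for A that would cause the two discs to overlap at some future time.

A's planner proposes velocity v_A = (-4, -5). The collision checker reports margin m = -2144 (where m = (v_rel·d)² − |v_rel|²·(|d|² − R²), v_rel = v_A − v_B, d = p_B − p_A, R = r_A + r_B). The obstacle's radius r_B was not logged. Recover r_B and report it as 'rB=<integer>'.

m = -2144
d = (3, 10);  v_rel = (-8, -2),  |v_rel|² = 68
v_rel×d = (-8)·(10) − (-2)·(3) = -74
since m = R²·68 − (-74)²:  R² = (5476 + -2144) / 68 = 49
R = √49 = 7  ⇒  r_B = 7 − 2 = 5

rB=5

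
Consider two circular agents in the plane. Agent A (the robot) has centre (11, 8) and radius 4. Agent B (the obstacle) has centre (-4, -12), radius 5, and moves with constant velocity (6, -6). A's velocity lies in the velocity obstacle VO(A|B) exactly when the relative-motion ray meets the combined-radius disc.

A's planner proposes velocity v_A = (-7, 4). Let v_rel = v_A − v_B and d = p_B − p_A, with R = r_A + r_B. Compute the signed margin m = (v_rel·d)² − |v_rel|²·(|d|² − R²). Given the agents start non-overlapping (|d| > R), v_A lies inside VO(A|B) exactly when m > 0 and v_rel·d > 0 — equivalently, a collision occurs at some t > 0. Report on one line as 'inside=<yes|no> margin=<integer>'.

d = (-15, -20),  |d|² = 625;  R = 4+5 = 9,  c = 625−9² = 544
v_rel = (-13, 10),  |v_rel|² = 269;  v_rel·d = (-13)·(-15) + (10)·(-20) = -5
269·t² + 10·t + 544 = 0  ⇒  m = (-5)² − 269·544 = -146311
m = -146311 < 0,  v_rel·d = -5 < 0  ⇒  outside

inside=no margin=-146311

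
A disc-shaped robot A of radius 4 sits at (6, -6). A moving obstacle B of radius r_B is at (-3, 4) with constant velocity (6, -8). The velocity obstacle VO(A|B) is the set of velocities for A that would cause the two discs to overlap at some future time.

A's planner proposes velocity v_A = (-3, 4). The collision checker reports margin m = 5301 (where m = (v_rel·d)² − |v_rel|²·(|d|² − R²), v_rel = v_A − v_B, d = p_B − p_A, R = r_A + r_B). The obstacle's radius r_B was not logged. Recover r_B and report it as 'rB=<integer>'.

m = 5301
d = (-9, 10);  v_rel = (-9, 12),  |v_rel|² = 225
v_rel×d = (-9)·(10) − (12)·(-9) = 18
since m = R²·225 − 18²:  R² = (324 + 5301) / 225 = 25
R = √25 = 5  ⇒  r_B = 5 − 4 = 1

rB=1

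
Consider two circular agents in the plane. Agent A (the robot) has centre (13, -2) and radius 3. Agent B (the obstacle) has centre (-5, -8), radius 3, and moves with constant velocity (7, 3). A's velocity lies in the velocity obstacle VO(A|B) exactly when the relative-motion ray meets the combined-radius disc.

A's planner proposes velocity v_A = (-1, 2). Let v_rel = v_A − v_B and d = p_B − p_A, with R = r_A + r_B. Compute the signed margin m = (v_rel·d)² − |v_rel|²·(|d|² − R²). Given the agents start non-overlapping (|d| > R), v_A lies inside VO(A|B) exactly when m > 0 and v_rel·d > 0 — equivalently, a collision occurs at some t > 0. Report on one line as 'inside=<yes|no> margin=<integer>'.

d = (-18, -6),  |d|² = 360;  R = 3+3 = 6,  c = 360−6² = 324
v_rel = (-8, -1),  |v_rel|² = 65;  v_rel·d = (-8)·(-18) + (-1)·(-6) = 150
65·t² − 300·t + 324 = 0  ⇒  m = 150² − 65·324 = 1440
m = 1440 > 0,  v_rel·d = 150 > 0  ⇒  inside

inside=yes margin=1440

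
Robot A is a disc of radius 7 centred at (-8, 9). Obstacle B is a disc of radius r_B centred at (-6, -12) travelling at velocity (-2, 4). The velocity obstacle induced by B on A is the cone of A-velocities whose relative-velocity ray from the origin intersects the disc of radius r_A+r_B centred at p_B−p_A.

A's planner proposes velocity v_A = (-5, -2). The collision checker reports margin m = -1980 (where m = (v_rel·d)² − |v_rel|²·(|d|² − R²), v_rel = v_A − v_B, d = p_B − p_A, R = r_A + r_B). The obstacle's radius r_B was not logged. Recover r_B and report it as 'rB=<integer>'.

m = -1980
d = (2, -21);  v_rel = (-3, -6),  |v_rel|² = 45
v_rel×d = (-3)·(-21) − (-6)·(2) = 75
since m = R²·45 − 75²:  R² = (5625 + -1980) / 45 = 81
R = √81 = 9  ⇒  r_B = 9 − 7 = 2

rB=2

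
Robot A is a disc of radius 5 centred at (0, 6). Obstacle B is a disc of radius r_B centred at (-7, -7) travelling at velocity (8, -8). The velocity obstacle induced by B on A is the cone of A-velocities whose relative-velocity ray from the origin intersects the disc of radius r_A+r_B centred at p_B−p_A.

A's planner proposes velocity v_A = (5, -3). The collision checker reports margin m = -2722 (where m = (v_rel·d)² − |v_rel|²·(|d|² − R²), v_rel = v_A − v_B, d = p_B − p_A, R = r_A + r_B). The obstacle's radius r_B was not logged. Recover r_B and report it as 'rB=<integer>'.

m = -2722
d = (-7, -13);  v_rel = (-3, 5),  |v_rel|² = 34
v_rel×d = (-3)·(-13) − (5)·(-7) = 74
since m = R²·34 − 74²:  R² = (5476 + -2722) / 34 = 81
R = √81 = 9  ⇒  r_B = 9 − 5 = 4

rB=4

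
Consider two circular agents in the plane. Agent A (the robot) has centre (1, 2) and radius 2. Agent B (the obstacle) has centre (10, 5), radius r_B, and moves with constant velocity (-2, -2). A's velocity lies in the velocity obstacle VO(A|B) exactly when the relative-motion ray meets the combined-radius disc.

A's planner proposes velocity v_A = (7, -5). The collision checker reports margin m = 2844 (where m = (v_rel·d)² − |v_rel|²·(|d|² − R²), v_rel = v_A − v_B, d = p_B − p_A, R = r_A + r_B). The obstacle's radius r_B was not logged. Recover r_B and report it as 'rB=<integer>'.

m = 2844
d = (9, 3);  v_rel = (9, -3),  |v_rel|² = 90
v_rel×d = (9)·(3) − (-3)·(9) = 54
since m = R²·90 − 54²:  R² = (2916 + 2844) / 90 = 64
R = √64 = 8  ⇒  r_B = 8 − 2 = 6

rB=6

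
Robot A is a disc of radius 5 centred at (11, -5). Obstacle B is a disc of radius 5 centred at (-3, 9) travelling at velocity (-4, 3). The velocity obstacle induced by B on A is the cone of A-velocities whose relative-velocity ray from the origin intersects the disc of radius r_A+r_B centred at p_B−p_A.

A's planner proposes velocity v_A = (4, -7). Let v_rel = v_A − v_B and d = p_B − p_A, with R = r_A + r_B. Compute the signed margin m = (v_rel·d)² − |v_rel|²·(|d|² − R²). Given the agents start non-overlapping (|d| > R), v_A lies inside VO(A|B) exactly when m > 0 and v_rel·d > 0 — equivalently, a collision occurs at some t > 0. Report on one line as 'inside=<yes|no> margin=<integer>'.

d = (-14, 14),  |d|² = 392;  R = 5+5 = 10,  c = 392−10² = 292
v_rel = (8, -10),  |v_rel|² = 164;  v_rel·d = (8)·(-14) + (-10)·(14) = -252
164·t² + 504·t + 292 = 0  ⇒  m = (-252)² − 164·292 = 15616
m = 15616 > 0,  v_rel·d = -252 < 0  ⇒  outside

inside=no margin=15616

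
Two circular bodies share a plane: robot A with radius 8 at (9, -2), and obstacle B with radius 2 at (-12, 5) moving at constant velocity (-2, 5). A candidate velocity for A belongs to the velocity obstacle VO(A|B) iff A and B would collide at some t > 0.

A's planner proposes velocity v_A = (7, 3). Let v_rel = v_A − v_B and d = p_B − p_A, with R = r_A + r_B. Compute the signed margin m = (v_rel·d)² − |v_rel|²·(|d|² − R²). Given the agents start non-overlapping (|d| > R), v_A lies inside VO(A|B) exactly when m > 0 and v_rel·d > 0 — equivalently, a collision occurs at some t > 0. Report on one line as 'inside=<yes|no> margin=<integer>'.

d = (-21, 7),  |d|² = 490;  R = 8+2 = 10,  c = 490−10² = 390
v_rel = (9, -2),  |v_rel|² = 85;  v_rel·d = (9)·(-21) + (-2)·(7) = -203
85·t² + 406·t + 390 = 0  ⇒  m = (-203)² − 85·390 = 8059
m = 8059 > 0,  v_rel·d = -203 < 0  ⇒  outside

inside=no margin=8059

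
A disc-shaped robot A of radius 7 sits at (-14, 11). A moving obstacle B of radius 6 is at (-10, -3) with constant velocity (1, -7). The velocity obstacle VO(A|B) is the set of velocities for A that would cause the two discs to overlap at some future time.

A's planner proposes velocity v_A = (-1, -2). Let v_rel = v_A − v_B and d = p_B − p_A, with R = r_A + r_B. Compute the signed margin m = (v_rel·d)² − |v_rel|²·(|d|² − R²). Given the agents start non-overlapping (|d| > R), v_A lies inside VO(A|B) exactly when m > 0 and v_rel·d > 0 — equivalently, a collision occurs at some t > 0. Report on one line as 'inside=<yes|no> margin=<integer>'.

d = (4, -14),  |d|² = 212;  R = 7+6 = 13,  c = 212−13² = 43
v_rel = (-2, 5),  |v_rel|² = 29;  v_rel·d = (-2)·(4) + (5)·(-14) = -78
29·t² + 156·t + 43 = 0  ⇒  m = (-78)² − 29·43 = 4837
m = 4837 > 0,  v_rel·d = -78 < 0  ⇒  outside

inside=no margin=4837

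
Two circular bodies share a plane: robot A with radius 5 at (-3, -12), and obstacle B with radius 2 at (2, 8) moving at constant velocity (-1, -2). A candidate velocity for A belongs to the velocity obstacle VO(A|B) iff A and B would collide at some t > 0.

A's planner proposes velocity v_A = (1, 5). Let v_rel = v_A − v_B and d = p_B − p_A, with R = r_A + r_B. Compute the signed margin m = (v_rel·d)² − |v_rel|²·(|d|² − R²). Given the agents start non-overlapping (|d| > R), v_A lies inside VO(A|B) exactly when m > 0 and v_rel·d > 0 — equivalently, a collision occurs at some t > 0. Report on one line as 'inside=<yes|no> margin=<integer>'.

d = (5, 20),  |d|² = 425;  R = 5+2 = 7,  c = 425−7² = 376
v_rel = (2, 7),  |v_rel|² = 53;  v_rel·d = (2)·(5) + (7)·(20) = 150
53·t² − 300·t + 376 = 0  ⇒  m = 150² − 53·376 = 2572
m = 2572 > 0,  v_rel·d = 150 > 0  ⇒  inside

inside=yes margin=2572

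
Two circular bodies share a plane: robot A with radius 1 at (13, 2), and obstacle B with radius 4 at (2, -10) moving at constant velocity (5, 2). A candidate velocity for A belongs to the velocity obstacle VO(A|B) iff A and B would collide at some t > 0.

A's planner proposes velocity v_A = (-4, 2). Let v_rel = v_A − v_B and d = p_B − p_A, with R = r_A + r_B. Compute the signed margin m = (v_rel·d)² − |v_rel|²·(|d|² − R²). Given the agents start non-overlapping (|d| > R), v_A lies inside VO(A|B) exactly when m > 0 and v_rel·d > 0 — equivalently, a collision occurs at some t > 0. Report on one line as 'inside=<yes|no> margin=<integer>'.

d = (-11, -12),  |d|² = 265;  R = 1+4 = 5,  c = 265−5² = 240
v_rel = (-9, 0),  |v_rel|² = 81;  v_rel·d = (-9)·(-11) + (0)·(-12) = 99
81·t² − 198·t + 240 = 0  ⇒  m = 99² − 81·240 = -9639
m = -9639 < 0,  v_rel·d = 99 > 0  ⇒  outside

inside=no margin=-9639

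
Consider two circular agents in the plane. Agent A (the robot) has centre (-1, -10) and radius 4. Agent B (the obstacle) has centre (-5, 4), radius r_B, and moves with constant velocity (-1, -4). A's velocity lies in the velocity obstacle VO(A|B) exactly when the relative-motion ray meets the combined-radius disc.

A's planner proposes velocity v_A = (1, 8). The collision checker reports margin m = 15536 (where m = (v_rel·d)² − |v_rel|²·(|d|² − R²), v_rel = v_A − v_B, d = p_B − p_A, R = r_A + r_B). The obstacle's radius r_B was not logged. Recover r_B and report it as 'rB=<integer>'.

m = 15536
d = (-4, 14);  v_rel = (2, 12),  |v_rel|² = 148
v_rel×d = (2)·(14) − (12)·(-4) = 76
since m = R²·148 − 76²:  R² = (5776 + 15536) / 148 = 144
R = √144 = 12  ⇒  r_B = 12 − 4 = 8

rB=8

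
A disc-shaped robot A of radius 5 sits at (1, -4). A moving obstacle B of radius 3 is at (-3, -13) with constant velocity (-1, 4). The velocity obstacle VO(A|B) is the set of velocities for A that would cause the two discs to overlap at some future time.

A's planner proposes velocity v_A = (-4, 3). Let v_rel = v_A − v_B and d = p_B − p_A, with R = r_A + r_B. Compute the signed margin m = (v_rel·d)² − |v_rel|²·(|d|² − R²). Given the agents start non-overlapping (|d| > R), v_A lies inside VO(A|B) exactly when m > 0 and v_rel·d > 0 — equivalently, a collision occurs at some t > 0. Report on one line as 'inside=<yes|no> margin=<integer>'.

d = (-4, -9),  |d|² = 97;  R = 5+3 = 8,  c = 97−8² = 33
v_rel = (-3, -1),  |v_rel|² = 10;  v_rel·d = (-3)·(-4) + (-1)·(-9) = 21
10·t² − 42·t + 33 = 0  ⇒  m = 21² − 10·33 = 111
m = 111 > 0,  v_rel·d = 21 > 0  ⇒  inside

inside=yes margin=111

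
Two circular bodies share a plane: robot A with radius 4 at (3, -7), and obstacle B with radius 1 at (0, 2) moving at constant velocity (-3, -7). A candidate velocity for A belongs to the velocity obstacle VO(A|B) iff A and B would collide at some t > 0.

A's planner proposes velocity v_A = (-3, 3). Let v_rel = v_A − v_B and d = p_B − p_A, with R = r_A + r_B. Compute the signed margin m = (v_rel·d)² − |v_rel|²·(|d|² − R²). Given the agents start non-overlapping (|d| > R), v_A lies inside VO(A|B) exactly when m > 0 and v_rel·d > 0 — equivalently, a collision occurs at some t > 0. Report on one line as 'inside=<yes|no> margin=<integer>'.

d = (-3, 9),  |d|² = 90;  R = 4+1 = 5,  c = 90−5² = 65
v_rel = (0, 10),  |v_rel|² = 100;  v_rel·d = (0)·(-3) + (10)·(9) = 90
100·t² − 180·t + 65 = 0  ⇒  m = 90² − 100·65 = 1600
m = 1600 > 0,  v_rel·d = 90 > 0  ⇒  inside

inside=yes margin=1600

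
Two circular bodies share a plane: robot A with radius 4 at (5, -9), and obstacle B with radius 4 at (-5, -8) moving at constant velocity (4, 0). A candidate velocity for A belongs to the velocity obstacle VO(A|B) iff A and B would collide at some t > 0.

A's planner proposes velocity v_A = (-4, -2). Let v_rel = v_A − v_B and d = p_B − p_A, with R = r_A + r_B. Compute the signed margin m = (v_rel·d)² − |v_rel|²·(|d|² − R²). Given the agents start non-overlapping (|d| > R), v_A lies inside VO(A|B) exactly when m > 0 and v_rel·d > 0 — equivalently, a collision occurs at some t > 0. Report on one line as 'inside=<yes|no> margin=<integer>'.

d = (-10, 1),  |d|² = 101;  R = 4+4 = 8,  c = 101−8² = 37
v_rel = (-8, -2),  |v_rel|² = 68;  v_rel·d = (-8)·(-10) + (-2)·(1) = 78
68·t² − 156·t + 37 = 0  ⇒  m = 78² − 68·37 = 3568
m = 3568 > 0,  v_rel·d = 78 > 0  ⇒  inside

inside=yes margin=3568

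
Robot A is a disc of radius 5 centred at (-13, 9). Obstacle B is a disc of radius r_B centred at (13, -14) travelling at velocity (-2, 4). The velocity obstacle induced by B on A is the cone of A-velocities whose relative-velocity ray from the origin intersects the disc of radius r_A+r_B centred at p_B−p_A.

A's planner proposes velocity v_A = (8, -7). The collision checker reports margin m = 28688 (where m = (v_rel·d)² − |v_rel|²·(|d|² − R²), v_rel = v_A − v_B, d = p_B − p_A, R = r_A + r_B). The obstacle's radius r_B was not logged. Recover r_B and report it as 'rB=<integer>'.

m = 28688
d = (26, -23);  v_rel = (10, -11),  |v_rel|² = 221
v_rel×d = (10)·(-23) − (-11)·(26) = 56
since m = R²·221 − 56²:  R² = (3136 + 28688) / 221 = 144
R = √144 = 12  ⇒  r_B = 12 − 5 = 7

rB=7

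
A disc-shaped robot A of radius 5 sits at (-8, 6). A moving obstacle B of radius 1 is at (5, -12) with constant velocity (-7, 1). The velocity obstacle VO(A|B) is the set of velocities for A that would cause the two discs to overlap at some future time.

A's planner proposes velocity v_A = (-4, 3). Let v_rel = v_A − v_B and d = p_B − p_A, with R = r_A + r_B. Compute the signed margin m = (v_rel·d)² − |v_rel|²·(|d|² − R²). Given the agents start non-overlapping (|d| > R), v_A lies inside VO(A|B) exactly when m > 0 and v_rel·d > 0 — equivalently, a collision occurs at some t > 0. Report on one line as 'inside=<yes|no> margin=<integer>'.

d = (13, -18),  |d|² = 493;  R = 5+1 = 6,  c = 493−6² = 457
v_rel = (3, 2),  |v_rel|² = 13;  v_rel·d = (3)·(13) + (2)·(-18) = 3
13·t² − 6·t + 457 = 0  ⇒  m = 3² − 13·457 = -5932
m = -5932 < 0,  v_rel·d = 3 > 0  ⇒  outside

inside=no margin=-5932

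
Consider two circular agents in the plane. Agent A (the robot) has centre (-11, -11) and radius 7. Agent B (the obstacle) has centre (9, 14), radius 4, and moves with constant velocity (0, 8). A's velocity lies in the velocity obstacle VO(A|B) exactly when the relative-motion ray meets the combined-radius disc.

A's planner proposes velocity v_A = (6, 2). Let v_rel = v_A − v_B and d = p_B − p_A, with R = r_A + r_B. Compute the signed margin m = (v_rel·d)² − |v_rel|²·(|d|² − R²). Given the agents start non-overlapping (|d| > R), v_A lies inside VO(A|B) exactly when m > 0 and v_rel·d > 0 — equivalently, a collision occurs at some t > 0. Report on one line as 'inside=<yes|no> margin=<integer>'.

d = (20, 25),  |d|² = 1025;  R = 7+4 = 11,  c = 1025−11² = 904
v_rel = (6, -6),  |v_rel|² = 72;  v_rel·d = (6)·(20) + (-6)·(25) = -30
72·t² + 60·t + 904 = 0  ⇒  m = (-30)² − 72·904 = -64188
m = -64188 < 0,  v_rel·d = -30 < 0  ⇒  outside

inside=no margin=-64188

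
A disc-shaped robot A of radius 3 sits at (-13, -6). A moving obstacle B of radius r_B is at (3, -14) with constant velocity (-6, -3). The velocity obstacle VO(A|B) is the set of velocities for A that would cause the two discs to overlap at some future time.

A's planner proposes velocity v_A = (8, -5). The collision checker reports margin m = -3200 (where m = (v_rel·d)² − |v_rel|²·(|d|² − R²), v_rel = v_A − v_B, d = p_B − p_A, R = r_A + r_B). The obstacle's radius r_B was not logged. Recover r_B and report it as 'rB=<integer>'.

m = -3200
d = (16, -8);  v_rel = (14, -2),  |v_rel|² = 200
v_rel×d = (14)·(-8) − (-2)·(16) = -80
since m = R²·200 − (-80)²:  R² = (6400 + -3200) / 200 = 16
R = √16 = 4  ⇒  r_B = 4 − 3 = 1

rB=1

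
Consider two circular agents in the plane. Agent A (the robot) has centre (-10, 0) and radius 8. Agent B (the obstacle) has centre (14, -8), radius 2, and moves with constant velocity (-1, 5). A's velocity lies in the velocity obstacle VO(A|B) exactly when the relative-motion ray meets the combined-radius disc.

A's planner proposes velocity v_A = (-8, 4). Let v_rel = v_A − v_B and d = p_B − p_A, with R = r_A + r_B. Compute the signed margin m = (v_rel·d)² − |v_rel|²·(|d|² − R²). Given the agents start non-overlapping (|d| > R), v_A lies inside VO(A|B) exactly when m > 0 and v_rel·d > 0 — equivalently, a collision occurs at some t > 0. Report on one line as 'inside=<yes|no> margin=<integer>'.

d = (24, -8),  |d|² = 640;  R = 8+2 = 10,  c = 640−10² = 540
v_rel = (-7, -1),  |v_rel|² = 50;  v_rel·d = (-7)·(24) + (-1)·(-8) = -160
50·t² + 320·t + 540 = 0  ⇒  m = (-160)² − 50·540 = -1400
m = -1400 < 0,  v_rel·d = -160 < 0  ⇒  outside

inside=no margin=-1400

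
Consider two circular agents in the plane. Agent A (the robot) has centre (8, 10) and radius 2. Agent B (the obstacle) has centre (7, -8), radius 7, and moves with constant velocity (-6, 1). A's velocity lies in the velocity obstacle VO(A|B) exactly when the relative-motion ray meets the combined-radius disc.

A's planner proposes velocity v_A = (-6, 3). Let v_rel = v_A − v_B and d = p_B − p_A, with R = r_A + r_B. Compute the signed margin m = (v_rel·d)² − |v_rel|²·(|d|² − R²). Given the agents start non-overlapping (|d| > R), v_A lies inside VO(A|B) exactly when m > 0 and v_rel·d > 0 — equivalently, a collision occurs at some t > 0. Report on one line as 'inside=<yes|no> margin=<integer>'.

d = (-1, -18),  |d|² = 325;  R = 2+7 = 9,  c = 325−9² = 244
v_rel = (0, 2),  |v_rel|² = 4;  v_rel·d = (0)·(-1) + (2)·(-18) = -36
4·t² + 72·t + 244 = 0  ⇒  m = (-36)² − 4·244 = 320
m = 320 > 0,  v_rel·d = -36 < 0  ⇒  outside

inside=no margin=320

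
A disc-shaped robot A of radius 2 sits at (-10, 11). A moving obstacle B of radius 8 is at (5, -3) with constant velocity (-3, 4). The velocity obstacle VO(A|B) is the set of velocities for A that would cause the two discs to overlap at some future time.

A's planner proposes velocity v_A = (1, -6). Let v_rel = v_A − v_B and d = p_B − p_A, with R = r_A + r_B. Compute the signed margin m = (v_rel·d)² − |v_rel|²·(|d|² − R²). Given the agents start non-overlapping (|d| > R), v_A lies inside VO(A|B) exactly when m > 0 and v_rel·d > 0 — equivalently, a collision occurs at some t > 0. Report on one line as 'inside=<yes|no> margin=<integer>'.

d = (15, -14),  |d|² = 421;  R = 2+8 = 10,  c = 421−10² = 321
v_rel = (4, -10),  |v_rel|² = 116;  v_rel·d = (4)·(15) + (-10)·(-14) = 200
116·t² − 400·t + 321 = 0  ⇒  m = 200² − 116·321 = 2764
m = 2764 > 0,  v_rel·d = 200 > 0  ⇒  inside

inside=yes margin=2764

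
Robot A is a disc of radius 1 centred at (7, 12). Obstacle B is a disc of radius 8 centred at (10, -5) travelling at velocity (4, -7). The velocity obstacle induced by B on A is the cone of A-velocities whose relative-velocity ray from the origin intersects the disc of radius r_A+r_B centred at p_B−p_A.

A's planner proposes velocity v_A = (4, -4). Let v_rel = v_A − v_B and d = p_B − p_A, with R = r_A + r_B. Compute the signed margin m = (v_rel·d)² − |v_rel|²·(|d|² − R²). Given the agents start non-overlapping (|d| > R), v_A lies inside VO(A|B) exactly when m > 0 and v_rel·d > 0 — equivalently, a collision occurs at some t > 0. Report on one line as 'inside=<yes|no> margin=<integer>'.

d = (3, -17),  |d|² = 298;  R = 1+8 = 9,  c = 298−9² = 217
v_rel = (0, 3),  |v_rel|² = 9;  v_rel·d = (0)·(3) + (3)·(-17) = -51
9·t² + 102·t + 217 = 0  ⇒  m = (-51)² − 9·217 = 648
m = 648 > 0,  v_rel·d = -51 < 0  ⇒  outside

inside=no margin=648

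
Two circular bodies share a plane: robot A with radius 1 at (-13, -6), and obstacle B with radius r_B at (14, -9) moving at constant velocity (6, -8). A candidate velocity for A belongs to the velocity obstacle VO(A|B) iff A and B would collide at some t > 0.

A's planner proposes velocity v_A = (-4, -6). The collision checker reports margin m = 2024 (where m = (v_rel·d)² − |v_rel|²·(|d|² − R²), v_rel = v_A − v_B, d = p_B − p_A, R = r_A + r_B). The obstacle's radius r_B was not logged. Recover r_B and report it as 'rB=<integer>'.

m = 2024
d = (27, -3);  v_rel = (-10, 2),  |v_rel|² = 104
v_rel×d = (-10)·(-3) − (2)·(27) = -24
since m = R²·104 − (-24)²:  R² = (576 + 2024) / 104 = 25
R = √25 = 5  ⇒  r_B = 5 − 1 = 4

rB=4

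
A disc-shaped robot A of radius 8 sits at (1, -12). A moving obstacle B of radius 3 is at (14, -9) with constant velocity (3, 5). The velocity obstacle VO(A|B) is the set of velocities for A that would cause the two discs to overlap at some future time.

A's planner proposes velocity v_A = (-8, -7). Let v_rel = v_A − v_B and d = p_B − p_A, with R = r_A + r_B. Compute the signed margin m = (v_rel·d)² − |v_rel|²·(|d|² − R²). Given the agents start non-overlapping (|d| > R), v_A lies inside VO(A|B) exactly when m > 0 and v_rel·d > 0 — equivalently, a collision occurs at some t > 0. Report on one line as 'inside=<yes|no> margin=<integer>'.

d = (13, 3),  |d|² = 178;  R = 8+3 = 11,  c = 178−11² = 57
v_rel = (-11, -12),  |v_rel|² = 265;  v_rel·d = (-11)·(13) + (-12)·(3) = -179
265·t² + 358·t + 57 = 0  ⇒  m = (-179)² − 265·57 = 16936
m = 16936 > 0,  v_rel·d = -179 < 0  ⇒  outside

inside=no margin=16936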